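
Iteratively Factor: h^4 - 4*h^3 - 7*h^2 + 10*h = (h - 1)*(h^3 - 3*h^2 - 10*h) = (h - 5)*(h - 1)*(h^2 + 2*h) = (h - 5)*(h - 1)*(h + 2)*(h)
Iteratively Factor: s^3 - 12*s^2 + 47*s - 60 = (s - 5)*(s^2 - 7*s + 12) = (s - 5)*(s - 4)*(s - 3)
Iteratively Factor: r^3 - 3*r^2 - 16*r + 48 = (r - 4)*(r^2 + r - 12) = (r - 4)*(r - 3)*(r + 4)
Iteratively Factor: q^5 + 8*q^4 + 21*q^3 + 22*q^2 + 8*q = (q + 1)*(q^4 + 7*q^3 + 14*q^2 + 8*q) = (q + 1)^2*(q^3 + 6*q^2 + 8*q) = (q + 1)^2*(q + 4)*(q^2 + 2*q) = (q + 1)^2*(q + 2)*(q + 4)*(q)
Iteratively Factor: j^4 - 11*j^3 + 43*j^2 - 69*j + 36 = (j - 3)*(j^3 - 8*j^2 + 19*j - 12) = (j - 3)*(j - 1)*(j^2 - 7*j + 12) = (j - 3)^2*(j - 1)*(j - 4)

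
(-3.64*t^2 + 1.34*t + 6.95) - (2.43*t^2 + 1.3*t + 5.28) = -6.07*t^2 + 0.04*t + 1.67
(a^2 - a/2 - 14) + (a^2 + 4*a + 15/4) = 2*a^2 + 7*a/2 - 41/4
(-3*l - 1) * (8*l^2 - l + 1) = -24*l^3 - 5*l^2 - 2*l - 1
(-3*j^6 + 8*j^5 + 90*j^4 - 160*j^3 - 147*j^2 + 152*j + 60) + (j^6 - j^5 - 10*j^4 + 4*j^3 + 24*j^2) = -2*j^6 + 7*j^5 + 80*j^4 - 156*j^3 - 123*j^2 + 152*j + 60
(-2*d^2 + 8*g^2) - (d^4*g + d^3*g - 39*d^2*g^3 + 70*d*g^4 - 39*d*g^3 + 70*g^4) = -d^4*g - d^3*g + 39*d^2*g^3 - 2*d^2 - 70*d*g^4 + 39*d*g^3 - 70*g^4 + 8*g^2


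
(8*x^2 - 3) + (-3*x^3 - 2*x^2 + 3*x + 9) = -3*x^3 + 6*x^2 + 3*x + 6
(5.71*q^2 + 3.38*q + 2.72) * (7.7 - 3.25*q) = -18.5575*q^3 + 32.982*q^2 + 17.186*q + 20.944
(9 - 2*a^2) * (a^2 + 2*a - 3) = -2*a^4 - 4*a^3 + 15*a^2 + 18*a - 27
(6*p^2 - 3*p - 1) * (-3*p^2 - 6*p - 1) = -18*p^4 - 27*p^3 + 15*p^2 + 9*p + 1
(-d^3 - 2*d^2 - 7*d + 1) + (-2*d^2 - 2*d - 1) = -d^3 - 4*d^2 - 9*d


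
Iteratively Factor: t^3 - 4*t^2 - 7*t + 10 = (t - 1)*(t^2 - 3*t - 10) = (t - 5)*(t - 1)*(t + 2)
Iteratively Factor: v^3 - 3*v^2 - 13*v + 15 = (v - 1)*(v^2 - 2*v - 15) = (v - 5)*(v - 1)*(v + 3)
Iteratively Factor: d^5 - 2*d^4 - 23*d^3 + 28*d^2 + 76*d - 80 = (d - 2)*(d^4 - 23*d^2 - 18*d + 40) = (d - 2)*(d + 2)*(d^3 - 2*d^2 - 19*d + 20) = (d - 2)*(d - 1)*(d + 2)*(d^2 - d - 20) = (d - 5)*(d - 2)*(d - 1)*(d + 2)*(d + 4)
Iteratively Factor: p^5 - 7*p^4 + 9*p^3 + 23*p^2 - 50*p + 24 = (p - 4)*(p^4 - 3*p^3 - 3*p^2 + 11*p - 6) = (p - 4)*(p + 2)*(p^3 - 5*p^2 + 7*p - 3) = (p - 4)*(p - 3)*(p + 2)*(p^2 - 2*p + 1) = (p - 4)*(p - 3)*(p - 1)*(p + 2)*(p - 1)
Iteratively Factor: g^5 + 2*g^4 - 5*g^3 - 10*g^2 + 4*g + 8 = (g + 2)*(g^4 - 5*g^2 + 4) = (g - 2)*(g + 2)*(g^3 + 2*g^2 - g - 2) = (g - 2)*(g + 1)*(g + 2)*(g^2 + g - 2) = (g - 2)*(g - 1)*(g + 1)*(g + 2)*(g + 2)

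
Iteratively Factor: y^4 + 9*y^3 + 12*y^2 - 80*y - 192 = (y + 4)*(y^3 + 5*y^2 - 8*y - 48) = (y + 4)^2*(y^2 + y - 12) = (y + 4)^3*(y - 3)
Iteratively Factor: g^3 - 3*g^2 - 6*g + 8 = (g + 2)*(g^2 - 5*g + 4) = (g - 4)*(g + 2)*(g - 1)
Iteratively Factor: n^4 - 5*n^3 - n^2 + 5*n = (n - 1)*(n^3 - 4*n^2 - 5*n) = (n - 5)*(n - 1)*(n^2 + n) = n*(n - 5)*(n - 1)*(n + 1)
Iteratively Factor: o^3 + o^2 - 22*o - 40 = (o + 2)*(o^2 - o - 20) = (o - 5)*(o + 2)*(o + 4)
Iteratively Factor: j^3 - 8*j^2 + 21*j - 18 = (j - 3)*(j^2 - 5*j + 6) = (j - 3)^2*(j - 2)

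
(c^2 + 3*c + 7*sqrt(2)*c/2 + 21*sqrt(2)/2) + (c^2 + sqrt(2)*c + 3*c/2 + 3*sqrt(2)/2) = 2*c^2 + 9*c/2 + 9*sqrt(2)*c/2 + 12*sqrt(2)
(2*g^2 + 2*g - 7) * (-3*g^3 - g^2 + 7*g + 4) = -6*g^5 - 8*g^4 + 33*g^3 + 29*g^2 - 41*g - 28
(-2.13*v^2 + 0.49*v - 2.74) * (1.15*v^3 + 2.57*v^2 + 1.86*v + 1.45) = -2.4495*v^5 - 4.9106*v^4 - 5.8535*v^3 - 9.2189*v^2 - 4.3859*v - 3.973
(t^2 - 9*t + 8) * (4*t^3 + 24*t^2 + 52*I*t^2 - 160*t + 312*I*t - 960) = 4*t^5 - 12*t^4 + 52*I*t^4 - 344*t^3 - 156*I*t^3 + 672*t^2 - 2392*I*t^2 + 7360*t + 2496*I*t - 7680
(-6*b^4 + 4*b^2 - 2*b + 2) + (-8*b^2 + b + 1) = -6*b^4 - 4*b^2 - b + 3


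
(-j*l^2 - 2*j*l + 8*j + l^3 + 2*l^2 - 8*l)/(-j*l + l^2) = l + 2 - 8/l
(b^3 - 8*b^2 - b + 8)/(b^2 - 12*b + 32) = (b^2 - 1)/(b - 4)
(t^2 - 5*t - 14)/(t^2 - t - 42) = (t + 2)/(t + 6)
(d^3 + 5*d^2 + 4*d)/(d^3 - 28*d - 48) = d*(d + 1)/(d^2 - 4*d - 12)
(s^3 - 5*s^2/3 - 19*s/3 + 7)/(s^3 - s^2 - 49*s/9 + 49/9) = 3*(s - 3)/(3*s - 7)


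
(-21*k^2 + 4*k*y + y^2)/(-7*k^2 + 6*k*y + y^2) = (-3*k + y)/(-k + y)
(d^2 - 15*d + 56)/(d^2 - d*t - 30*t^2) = (-d^2 + 15*d - 56)/(-d^2 + d*t + 30*t^2)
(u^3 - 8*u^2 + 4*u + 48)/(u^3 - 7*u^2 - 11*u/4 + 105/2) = 4*(u^2 - 2*u - 8)/(4*u^2 - 4*u - 35)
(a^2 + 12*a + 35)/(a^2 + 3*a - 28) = (a + 5)/(a - 4)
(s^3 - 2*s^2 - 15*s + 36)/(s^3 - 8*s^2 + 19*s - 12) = (s^2 + s - 12)/(s^2 - 5*s + 4)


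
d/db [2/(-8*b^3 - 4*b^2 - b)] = 2*(24*b^2 + 8*b + 1)/(b^2*(8*b^2 + 4*b + 1)^2)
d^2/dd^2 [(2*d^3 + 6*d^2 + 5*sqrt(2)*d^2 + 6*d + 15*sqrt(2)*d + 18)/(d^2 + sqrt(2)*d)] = 18*(sqrt(2)*d^3 + 6*d^2 + 6*sqrt(2)*d + 4)/(d^3*(d^3 + 3*sqrt(2)*d^2 + 6*d + 2*sqrt(2)))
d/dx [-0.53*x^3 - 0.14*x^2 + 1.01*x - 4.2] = -1.59*x^2 - 0.28*x + 1.01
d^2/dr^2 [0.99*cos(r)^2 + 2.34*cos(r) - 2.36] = 3.96*sin(r)^2 - 2.34*cos(r) - 1.98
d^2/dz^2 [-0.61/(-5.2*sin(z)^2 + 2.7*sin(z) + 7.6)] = (65.9776*sin(z)^4 - 25.6932*sin(z)^3 + 1.90929999999997*sin(z)^2 + 38.8692*sin(z) - 57.1082)/(-5.2*sin(z)^2 + 2.7*sin(z) + 7.6)^3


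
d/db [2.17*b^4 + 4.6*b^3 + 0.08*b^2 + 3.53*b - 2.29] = 8.68*b^3 + 13.8*b^2 + 0.16*b + 3.53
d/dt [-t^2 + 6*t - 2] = 6 - 2*t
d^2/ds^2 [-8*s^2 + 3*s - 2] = -16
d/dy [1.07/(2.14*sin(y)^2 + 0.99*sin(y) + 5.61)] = -(4.5796*sin(y) + 1.0593)*cos(y)/(2.14*sin(y)^2 + 0.99*sin(y) + 5.61)^2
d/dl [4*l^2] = 8*l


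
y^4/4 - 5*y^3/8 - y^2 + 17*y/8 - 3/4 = (y/4 + 1/2)*(y - 3)*(y - 1)*(y - 1/2)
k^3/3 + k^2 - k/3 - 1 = (k/3 + 1)*(k - 1)*(k + 1)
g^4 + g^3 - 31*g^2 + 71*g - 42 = (g - 3)*(g - 2)*(g - 1)*(g + 7)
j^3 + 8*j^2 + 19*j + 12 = (j + 1)*(j + 3)*(j + 4)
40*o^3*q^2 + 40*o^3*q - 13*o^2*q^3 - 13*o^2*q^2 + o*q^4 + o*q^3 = q*(-8*o + q)*(-5*o + q)*(o*q + o)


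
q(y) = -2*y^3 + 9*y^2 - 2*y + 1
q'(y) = -6*y^2 + 18*y - 2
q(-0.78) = 8.98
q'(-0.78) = -19.69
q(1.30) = 9.22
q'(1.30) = 11.26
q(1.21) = 8.21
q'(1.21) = 11.00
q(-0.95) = 12.74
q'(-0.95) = -24.52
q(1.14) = 7.45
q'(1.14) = 10.72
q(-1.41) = 27.32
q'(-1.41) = -39.31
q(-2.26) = 74.57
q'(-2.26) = -73.33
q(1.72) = 14.01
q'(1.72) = 11.21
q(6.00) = -119.00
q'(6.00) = -110.00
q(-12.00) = 4777.00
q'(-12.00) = -1082.00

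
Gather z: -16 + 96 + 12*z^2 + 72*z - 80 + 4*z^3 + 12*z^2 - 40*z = 4*z^3 + 24*z^2 + 32*z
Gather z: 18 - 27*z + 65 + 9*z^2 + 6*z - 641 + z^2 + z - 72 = 10*z^2 - 20*z - 630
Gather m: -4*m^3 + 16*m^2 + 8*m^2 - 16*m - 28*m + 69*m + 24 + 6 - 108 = -4*m^3 + 24*m^2 + 25*m - 78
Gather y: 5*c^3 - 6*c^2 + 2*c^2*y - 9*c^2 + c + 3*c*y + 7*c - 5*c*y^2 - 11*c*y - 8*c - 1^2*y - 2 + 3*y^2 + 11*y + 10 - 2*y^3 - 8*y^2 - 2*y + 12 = 5*c^3 - 15*c^2 - 2*y^3 + y^2*(-5*c - 5) + y*(2*c^2 - 8*c + 8) + 20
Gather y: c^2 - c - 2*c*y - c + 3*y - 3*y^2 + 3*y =c^2 - 2*c - 3*y^2 + y*(6 - 2*c)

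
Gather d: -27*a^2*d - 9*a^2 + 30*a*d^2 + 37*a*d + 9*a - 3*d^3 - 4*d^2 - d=-9*a^2 + 9*a - 3*d^3 + d^2*(30*a - 4) + d*(-27*a^2 + 37*a - 1)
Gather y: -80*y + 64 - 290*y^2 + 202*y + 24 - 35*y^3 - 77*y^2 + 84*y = -35*y^3 - 367*y^2 + 206*y + 88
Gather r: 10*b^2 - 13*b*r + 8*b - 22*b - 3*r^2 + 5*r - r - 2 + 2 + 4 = 10*b^2 - 14*b - 3*r^2 + r*(4 - 13*b) + 4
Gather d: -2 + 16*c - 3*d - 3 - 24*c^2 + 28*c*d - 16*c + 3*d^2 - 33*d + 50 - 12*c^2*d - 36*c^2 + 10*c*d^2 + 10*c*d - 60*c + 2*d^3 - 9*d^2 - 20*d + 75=-60*c^2 - 60*c + 2*d^3 + d^2*(10*c - 6) + d*(-12*c^2 + 38*c - 56) + 120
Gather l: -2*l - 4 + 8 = 4 - 2*l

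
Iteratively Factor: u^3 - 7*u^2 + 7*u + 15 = (u + 1)*(u^2 - 8*u + 15) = (u - 3)*(u + 1)*(u - 5)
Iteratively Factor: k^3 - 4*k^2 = (k - 4)*(k^2) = k*(k - 4)*(k)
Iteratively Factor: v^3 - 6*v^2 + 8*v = (v - 4)*(v^2 - 2*v) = (v - 4)*(v - 2)*(v)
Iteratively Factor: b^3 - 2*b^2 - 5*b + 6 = (b - 3)*(b^2 + b - 2) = (b - 3)*(b + 2)*(b - 1)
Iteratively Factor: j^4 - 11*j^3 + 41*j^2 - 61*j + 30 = (j - 2)*(j^3 - 9*j^2 + 23*j - 15) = (j - 3)*(j - 2)*(j^2 - 6*j + 5) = (j - 3)*(j - 2)*(j - 1)*(j - 5)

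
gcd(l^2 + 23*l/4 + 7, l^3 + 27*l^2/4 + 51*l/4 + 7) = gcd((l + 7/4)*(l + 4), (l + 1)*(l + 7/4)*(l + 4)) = l^2 + 23*l/4 + 7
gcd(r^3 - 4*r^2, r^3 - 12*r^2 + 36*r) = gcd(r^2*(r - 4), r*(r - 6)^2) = r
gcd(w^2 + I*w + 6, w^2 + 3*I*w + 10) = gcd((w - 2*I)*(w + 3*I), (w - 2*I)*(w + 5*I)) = w - 2*I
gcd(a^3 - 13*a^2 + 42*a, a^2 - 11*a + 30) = a - 6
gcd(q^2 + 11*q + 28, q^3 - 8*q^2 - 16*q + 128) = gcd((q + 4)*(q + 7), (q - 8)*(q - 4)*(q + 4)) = q + 4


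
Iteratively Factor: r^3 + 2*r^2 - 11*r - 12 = (r - 3)*(r^2 + 5*r + 4) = (r - 3)*(r + 1)*(r + 4)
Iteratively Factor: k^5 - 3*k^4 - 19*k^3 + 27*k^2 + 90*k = (k - 5)*(k^4 + 2*k^3 - 9*k^2 - 18*k) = (k - 5)*(k - 3)*(k^3 + 5*k^2 + 6*k) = k*(k - 5)*(k - 3)*(k^2 + 5*k + 6) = k*(k - 5)*(k - 3)*(k + 3)*(k + 2)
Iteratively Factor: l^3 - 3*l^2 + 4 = (l - 2)*(l^2 - l - 2) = (l - 2)^2*(l + 1)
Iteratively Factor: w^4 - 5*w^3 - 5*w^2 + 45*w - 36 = (w - 3)*(w^3 - 2*w^2 - 11*w + 12) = (w - 3)*(w - 1)*(w^2 - w - 12) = (w - 4)*(w - 3)*(w - 1)*(w + 3)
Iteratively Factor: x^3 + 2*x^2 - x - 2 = (x + 2)*(x^2 - 1) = (x - 1)*(x + 2)*(x + 1)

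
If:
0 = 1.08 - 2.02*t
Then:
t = 0.53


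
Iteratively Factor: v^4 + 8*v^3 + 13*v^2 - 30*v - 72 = (v - 2)*(v^3 + 10*v^2 + 33*v + 36) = (v - 2)*(v + 3)*(v^2 + 7*v + 12) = (v - 2)*(v + 3)^2*(v + 4)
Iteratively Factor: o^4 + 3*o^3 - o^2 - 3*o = (o - 1)*(o^3 + 4*o^2 + 3*o) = (o - 1)*(o + 3)*(o^2 + o) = o*(o - 1)*(o + 3)*(o + 1)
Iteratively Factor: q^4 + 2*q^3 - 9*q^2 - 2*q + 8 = (q + 1)*(q^3 + q^2 - 10*q + 8) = (q - 2)*(q + 1)*(q^2 + 3*q - 4) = (q - 2)*(q - 1)*(q + 1)*(q + 4)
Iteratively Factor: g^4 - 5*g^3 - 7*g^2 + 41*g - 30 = (g + 3)*(g^3 - 8*g^2 + 17*g - 10) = (g - 2)*(g + 3)*(g^2 - 6*g + 5) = (g - 2)*(g - 1)*(g + 3)*(g - 5)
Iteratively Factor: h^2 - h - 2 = (h + 1)*(h - 2)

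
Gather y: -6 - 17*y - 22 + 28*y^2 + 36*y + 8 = 28*y^2 + 19*y - 20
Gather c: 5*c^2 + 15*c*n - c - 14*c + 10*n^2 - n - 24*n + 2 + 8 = 5*c^2 + c*(15*n - 15) + 10*n^2 - 25*n + 10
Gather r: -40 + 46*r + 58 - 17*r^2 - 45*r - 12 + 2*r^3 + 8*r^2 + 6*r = 2*r^3 - 9*r^2 + 7*r + 6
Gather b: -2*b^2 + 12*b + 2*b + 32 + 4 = -2*b^2 + 14*b + 36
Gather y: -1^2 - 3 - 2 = -6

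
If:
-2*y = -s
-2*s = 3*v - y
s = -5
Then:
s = -5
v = 5/2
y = -5/2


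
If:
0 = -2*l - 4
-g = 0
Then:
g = 0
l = -2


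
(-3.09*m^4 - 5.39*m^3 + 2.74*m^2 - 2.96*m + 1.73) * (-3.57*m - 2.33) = 11.0313*m^5 + 26.442*m^4 + 2.7769*m^3 + 4.183*m^2 + 0.7207*m - 4.0309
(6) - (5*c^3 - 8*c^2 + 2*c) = -5*c^3 + 8*c^2 - 2*c + 6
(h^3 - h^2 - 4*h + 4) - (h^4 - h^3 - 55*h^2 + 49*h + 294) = -h^4 + 2*h^3 + 54*h^2 - 53*h - 290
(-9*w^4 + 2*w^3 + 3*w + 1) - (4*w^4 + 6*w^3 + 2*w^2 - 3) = -13*w^4 - 4*w^3 - 2*w^2 + 3*w + 4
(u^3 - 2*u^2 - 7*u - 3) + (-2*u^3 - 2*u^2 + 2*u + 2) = -u^3 - 4*u^2 - 5*u - 1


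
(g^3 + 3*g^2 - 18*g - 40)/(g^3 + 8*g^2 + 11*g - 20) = (g^2 - 2*g - 8)/(g^2 + 3*g - 4)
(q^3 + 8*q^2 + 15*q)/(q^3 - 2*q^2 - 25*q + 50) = q*(q + 3)/(q^2 - 7*q + 10)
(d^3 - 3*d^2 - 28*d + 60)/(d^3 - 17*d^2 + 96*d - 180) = (d^2 + 3*d - 10)/(d^2 - 11*d + 30)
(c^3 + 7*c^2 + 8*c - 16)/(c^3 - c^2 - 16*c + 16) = (c + 4)/(c - 4)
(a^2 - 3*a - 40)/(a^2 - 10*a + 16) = (a + 5)/(a - 2)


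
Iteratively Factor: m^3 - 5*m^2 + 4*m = (m - 1)*(m^2 - 4*m) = m*(m - 1)*(m - 4)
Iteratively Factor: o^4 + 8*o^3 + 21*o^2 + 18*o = (o + 2)*(o^3 + 6*o^2 + 9*o) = (o + 2)*(o + 3)*(o^2 + 3*o) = o*(o + 2)*(o + 3)*(o + 3)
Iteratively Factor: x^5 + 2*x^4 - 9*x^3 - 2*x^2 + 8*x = (x + 1)*(x^4 + x^3 - 10*x^2 + 8*x) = (x + 1)*(x + 4)*(x^3 - 3*x^2 + 2*x) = (x - 1)*(x + 1)*(x + 4)*(x^2 - 2*x) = x*(x - 1)*(x + 1)*(x + 4)*(x - 2)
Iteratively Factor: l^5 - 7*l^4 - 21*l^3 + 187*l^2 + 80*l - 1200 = (l - 5)*(l^4 - 2*l^3 - 31*l^2 + 32*l + 240) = (l - 5)^2*(l^3 + 3*l^2 - 16*l - 48) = (l - 5)^2*(l - 4)*(l^2 + 7*l + 12) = (l - 5)^2*(l - 4)*(l + 3)*(l + 4)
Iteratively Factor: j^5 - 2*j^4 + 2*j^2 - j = (j)*(j^4 - 2*j^3 + 2*j - 1) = j*(j + 1)*(j^3 - 3*j^2 + 3*j - 1) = j*(j - 1)*(j + 1)*(j^2 - 2*j + 1) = j*(j - 1)^2*(j + 1)*(j - 1)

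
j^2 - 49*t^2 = (j - 7*t)*(j + 7*t)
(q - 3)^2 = q^2 - 6*q + 9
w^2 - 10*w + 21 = (w - 7)*(w - 3)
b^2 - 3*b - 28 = (b - 7)*(b + 4)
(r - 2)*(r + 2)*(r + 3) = r^3 + 3*r^2 - 4*r - 12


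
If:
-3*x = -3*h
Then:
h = x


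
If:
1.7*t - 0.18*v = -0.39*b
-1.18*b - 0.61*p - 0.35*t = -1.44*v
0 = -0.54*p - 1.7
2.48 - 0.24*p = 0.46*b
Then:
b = 7.03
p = -3.15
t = -1.17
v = 4.14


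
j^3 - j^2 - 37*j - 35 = (j - 7)*(j + 1)*(j + 5)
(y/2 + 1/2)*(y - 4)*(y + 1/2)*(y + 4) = y^4/2 + 3*y^3/4 - 31*y^2/4 - 12*y - 4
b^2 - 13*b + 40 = (b - 8)*(b - 5)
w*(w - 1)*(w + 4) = w^3 + 3*w^2 - 4*w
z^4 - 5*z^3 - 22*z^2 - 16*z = z*(z - 8)*(z + 1)*(z + 2)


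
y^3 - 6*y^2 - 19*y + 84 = (y - 7)*(y - 3)*(y + 4)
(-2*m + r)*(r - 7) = -2*m*r + 14*m + r^2 - 7*r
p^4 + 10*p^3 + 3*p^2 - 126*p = p*(p - 3)*(p + 6)*(p + 7)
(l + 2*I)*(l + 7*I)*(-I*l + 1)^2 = -l^4 - 11*I*l^3 + 33*l^2 + 37*I*l - 14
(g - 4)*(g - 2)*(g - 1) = g^3 - 7*g^2 + 14*g - 8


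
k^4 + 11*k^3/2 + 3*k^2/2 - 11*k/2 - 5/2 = (k - 1)*(k + 1/2)*(k + 1)*(k + 5)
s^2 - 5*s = s*(s - 5)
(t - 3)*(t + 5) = t^2 + 2*t - 15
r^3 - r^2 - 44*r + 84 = (r - 6)*(r - 2)*(r + 7)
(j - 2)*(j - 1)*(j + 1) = j^3 - 2*j^2 - j + 2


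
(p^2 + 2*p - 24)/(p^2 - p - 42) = (p - 4)/(p - 7)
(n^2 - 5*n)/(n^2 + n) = (n - 5)/(n + 1)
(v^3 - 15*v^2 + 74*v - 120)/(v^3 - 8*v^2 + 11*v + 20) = (v - 6)/(v + 1)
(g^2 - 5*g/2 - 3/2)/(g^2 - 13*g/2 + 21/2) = (2*g + 1)/(2*g - 7)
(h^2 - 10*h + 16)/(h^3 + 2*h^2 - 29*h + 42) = (h - 8)/(h^2 + 4*h - 21)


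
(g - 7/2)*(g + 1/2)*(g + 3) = g^3 - 43*g/4 - 21/4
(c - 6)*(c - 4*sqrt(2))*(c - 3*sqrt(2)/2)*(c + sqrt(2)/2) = c^4 - 5*sqrt(2)*c^3 - 6*c^3 + 13*c^2/2 + 30*sqrt(2)*c^2 - 39*c + 6*sqrt(2)*c - 36*sqrt(2)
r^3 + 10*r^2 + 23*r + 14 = (r + 1)*(r + 2)*(r + 7)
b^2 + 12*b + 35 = (b + 5)*(b + 7)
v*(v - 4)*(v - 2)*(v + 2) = v^4 - 4*v^3 - 4*v^2 + 16*v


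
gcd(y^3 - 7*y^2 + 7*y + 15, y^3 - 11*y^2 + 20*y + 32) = y + 1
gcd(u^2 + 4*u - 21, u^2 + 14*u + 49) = u + 7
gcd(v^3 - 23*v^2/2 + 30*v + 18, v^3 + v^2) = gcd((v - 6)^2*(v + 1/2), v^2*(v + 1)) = 1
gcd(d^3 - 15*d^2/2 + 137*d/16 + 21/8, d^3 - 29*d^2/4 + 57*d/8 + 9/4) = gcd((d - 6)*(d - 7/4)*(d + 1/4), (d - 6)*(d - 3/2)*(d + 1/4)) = d^2 - 23*d/4 - 3/2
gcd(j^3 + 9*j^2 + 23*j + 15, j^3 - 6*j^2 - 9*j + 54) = j + 3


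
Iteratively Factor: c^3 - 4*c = (c + 2)*(c^2 - 2*c) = (c - 2)*(c + 2)*(c)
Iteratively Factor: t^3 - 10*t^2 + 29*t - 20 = (t - 5)*(t^2 - 5*t + 4) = (t - 5)*(t - 1)*(t - 4)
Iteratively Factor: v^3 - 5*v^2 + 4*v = (v)*(v^2 - 5*v + 4) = v*(v - 1)*(v - 4)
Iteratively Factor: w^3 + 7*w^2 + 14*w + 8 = (w + 1)*(w^2 + 6*w + 8) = (w + 1)*(w + 4)*(w + 2)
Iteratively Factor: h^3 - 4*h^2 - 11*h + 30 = (h + 3)*(h^2 - 7*h + 10) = (h - 5)*(h + 3)*(h - 2)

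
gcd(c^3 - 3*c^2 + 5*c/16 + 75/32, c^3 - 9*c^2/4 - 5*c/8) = c - 5/2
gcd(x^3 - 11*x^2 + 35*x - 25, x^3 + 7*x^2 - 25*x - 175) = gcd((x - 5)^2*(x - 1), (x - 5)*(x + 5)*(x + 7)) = x - 5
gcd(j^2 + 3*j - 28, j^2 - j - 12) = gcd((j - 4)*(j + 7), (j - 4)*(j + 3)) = j - 4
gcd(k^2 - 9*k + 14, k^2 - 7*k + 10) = k - 2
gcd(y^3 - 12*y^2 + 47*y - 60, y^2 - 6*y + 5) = y - 5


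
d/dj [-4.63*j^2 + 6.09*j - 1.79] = 6.09 - 9.26*j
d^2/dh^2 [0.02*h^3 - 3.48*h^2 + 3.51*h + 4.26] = 0.12*h - 6.96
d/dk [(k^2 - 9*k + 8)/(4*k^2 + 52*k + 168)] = (11*k^2 + 34*k - 241)/(2*(k^4 + 26*k^3 + 253*k^2 + 1092*k + 1764))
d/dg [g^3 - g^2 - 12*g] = 3*g^2 - 2*g - 12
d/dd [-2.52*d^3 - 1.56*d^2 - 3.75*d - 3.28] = -7.56*d^2 - 3.12*d - 3.75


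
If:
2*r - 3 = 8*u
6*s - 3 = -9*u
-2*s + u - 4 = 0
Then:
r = 13/2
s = -11/8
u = 5/4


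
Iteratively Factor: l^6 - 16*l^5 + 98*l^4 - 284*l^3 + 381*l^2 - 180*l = (l)*(l^5 - 16*l^4 + 98*l^3 - 284*l^2 + 381*l - 180) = l*(l - 1)*(l^4 - 15*l^3 + 83*l^2 - 201*l + 180) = l*(l - 4)*(l - 1)*(l^3 - 11*l^2 + 39*l - 45) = l*(l - 4)*(l - 3)*(l - 1)*(l^2 - 8*l + 15) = l*(l - 4)*(l - 3)^2*(l - 1)*(l - 5)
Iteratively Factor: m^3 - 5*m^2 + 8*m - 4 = (m - 2)*(m^2 - 3*m + 2) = (m - 2)*(m - 1)*(m - 2)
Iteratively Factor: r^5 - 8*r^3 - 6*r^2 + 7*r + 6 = (r - 1)*(r^4 + r^3 - 7*r^2 - 13*r - 6) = (r - 1)*(r + 1)*(r^3 - 7*r - 6) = (r - 1)*(r + 1)*(r + 2)*(r^2 - 2*r - 3) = (r - 1)*(r + 1)^2*(r + 2)*(r - 3)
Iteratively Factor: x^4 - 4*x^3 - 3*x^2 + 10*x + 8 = (x - 4)*(x^3 - 3*x - 2) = (x - 4)*(x - 2)*(x^2 + 2*x + 1) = (x - 4)*(x - 2)*(x + 1)*(x + 1)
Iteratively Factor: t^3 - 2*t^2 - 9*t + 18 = (t + 3)*(t^2 - 5*t + 6) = (t - 3)*(t + 3)*(t - 2)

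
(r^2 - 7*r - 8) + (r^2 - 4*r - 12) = 2*r^2 - 11*r - 20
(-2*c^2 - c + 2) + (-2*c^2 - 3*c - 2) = -4*c^2 - 4*c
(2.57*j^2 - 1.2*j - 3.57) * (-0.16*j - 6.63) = -0.4112*j^3 - 16.8471*j^2 + 8.5272*j + 23.6691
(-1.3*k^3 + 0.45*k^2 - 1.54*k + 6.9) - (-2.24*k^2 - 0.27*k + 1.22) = -1.3*k^3 + 2.69*k^2 - 1.27*k + 5.68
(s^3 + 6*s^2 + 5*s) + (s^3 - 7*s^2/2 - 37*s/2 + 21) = 2*s^3 + 5*s^2/2 - 27*s/2 + 21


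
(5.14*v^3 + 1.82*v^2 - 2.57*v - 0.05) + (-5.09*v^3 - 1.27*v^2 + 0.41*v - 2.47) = 0.0499999999999998*v^3 + 0.55*v^2 - 2.16*v - 2.52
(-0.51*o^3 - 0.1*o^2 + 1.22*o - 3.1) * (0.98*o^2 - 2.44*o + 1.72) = -0.4998*o^5 + 1.1464*o^4 + 0.5624*o^3 - 6.1868*o^2 + 9.6624*o - 5.332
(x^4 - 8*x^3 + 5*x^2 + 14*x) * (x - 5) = x^5 - 13*x^4 + 45*x^3 - 11*x^2 - 70*x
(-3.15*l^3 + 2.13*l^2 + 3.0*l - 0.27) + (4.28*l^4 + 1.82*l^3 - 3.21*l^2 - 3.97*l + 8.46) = 4.28*l^4 - 1.33*l^3 - 1.08*l^2 - 0.97*l + 8.19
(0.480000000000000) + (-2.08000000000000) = -1.60000000000000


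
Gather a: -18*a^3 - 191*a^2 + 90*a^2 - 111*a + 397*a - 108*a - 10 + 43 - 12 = -18*a^3 - 101*a^2 + 178*a + 21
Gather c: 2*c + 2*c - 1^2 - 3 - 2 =4*c - 6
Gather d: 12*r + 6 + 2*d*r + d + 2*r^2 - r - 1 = d*(2*r + 1) + 2*r^2 + 11*r + 5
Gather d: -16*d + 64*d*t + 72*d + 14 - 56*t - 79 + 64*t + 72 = d*(64*t + 56) + 8*t + 7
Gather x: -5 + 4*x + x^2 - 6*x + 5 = x^2 - 2*x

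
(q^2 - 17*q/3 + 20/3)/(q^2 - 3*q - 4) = (q - 5/3)/(q + 1)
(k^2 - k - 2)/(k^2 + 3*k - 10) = (k + 1)/(k + 5)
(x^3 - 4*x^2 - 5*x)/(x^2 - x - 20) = x*(x + 1)/(x + 4)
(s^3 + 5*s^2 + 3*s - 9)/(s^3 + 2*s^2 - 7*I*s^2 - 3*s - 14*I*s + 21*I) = (s + 3)/(s - 7*I)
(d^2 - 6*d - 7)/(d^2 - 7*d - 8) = (d - 7)/(d - 8)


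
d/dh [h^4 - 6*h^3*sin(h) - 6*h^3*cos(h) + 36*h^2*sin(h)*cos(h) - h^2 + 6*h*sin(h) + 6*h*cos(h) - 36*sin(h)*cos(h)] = -6*sqrt(2)*h^3*cos(h + pi/4) + 4*h^3 - 18*sqrt(2)*h^2*sin(h + pi/4) + 36*h^2*cos(2*h) + 36*h*sin(2*h) + 6*sqrt(2)*h*cos(h + pi/4) - 2*h + 6*sqrt(2)*sin(h + pi/4) - 36*cos(2*h)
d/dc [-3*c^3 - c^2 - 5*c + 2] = -9*c^2 - 2*c - 5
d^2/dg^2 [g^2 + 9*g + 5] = 2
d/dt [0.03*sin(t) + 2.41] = 0.03*cos(t)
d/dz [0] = 0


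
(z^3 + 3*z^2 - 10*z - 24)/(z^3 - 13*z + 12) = (z + 2)/(z - 1)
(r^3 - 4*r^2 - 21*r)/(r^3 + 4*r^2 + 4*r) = (r^2 - 4*r - 21)/(r^2 + 4*r + 4)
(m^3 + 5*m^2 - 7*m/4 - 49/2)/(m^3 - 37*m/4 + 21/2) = (2*m + 7)/(2*m - 3)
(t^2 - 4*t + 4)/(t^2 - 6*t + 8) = (t - 2)/(t - 4)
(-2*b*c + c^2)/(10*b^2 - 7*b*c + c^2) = -c/(5*b - c)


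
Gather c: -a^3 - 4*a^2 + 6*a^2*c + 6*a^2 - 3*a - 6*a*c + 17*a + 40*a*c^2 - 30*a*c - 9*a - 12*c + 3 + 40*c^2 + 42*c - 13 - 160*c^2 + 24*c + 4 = -a^3 + 2*a^2 + 5*a + c^2*(40*a - 120) + c*(6*a^2 - 36*a + 54) - 6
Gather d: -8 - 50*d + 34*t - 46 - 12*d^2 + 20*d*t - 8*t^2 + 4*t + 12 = -12*d^2 + d*(20*t - 50) - 8*t^2 + 38*t - 42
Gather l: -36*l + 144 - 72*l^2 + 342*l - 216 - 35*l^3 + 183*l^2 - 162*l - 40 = -35*l^3 + 111*l^2 + 144*l - 112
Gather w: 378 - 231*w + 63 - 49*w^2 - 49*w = -49*w^2 - 280*w + 441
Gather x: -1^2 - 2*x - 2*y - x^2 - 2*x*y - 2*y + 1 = -x^2 + x*(-2*y - 2) - 4*y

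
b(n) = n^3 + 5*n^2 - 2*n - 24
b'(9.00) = 331.00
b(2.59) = 21.73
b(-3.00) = 0.00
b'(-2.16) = -9.60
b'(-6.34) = 55.19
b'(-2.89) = -5.84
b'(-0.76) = -7.87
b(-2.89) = -0.60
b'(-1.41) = -10.14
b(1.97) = -0.89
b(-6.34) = -65.18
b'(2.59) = 44.02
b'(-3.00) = -5.00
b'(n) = 3*n^2 + 10*n - 2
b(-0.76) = -20.03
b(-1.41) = -14.04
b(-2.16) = -6.43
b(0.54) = -23.46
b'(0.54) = 4.27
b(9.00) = 1092.00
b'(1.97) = 29.34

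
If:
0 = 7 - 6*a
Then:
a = 7/6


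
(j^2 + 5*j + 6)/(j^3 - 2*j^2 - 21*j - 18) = (j + 2)/(j^2 - 5*j - 6)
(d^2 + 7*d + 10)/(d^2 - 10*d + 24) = (d^2 + 7*d + 10)/(d^2 - 10*d + 24)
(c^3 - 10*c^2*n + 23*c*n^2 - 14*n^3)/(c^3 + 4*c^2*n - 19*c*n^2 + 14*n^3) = (c - 7*n)/(c + 7*n)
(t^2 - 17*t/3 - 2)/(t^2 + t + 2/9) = 3*(t - 6)/(3*t + 2)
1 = 1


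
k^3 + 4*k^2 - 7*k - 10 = (k - 2)*(k + 1)*(k + 5)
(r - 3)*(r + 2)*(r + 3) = r^3 + 2*r^2 - 9*r - 18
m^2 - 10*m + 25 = (m - 5)^2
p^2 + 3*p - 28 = (p - 4)*(p + 7)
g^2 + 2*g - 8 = (g - 2)*(g + 4)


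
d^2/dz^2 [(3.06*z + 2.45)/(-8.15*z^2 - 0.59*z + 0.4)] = (-(3.06*z + 2.45)*(16.3*z + 0.59)*(32.6*z + 1.18) + (149.634*z + 43.5458)*(8.15*z^2 + 0.59*z - 0.4))/(8.15*z^2 + 0.59*z - 0.4)^3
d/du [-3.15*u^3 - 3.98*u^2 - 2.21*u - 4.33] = -9.45*u^2 - 7.96*u - 2.21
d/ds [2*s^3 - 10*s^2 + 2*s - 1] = 6*s^2 - 20*s + 2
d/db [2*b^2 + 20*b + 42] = 4*b + 20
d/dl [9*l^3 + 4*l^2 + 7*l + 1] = 27*l^2 + 8*l + 7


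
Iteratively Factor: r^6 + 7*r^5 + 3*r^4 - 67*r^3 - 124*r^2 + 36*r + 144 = (r - 3)*(r^5 + 10*r^4 + 33*r^3 + 32*r^2 - 28*r - 48) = (r - 3)*(r + 2)*(r^4 + 8*r^3 + 17*r^2 - 2*r - 24) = (r - 3)*(r + 2)^2*(r^3 + 6*r^2 + 5*r - 12) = (r - 3)*(r - 1)*(r + 2)^2*(r^2 + 7*r + 12) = (r - 3)*(r - 1)*(r + 2)^2*(r + 3)*(r + 4)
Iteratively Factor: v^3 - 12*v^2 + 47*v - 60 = (v - 3)*(v^2 - 9*v + 20) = (v - 5)*(v - 3)*(v - 4)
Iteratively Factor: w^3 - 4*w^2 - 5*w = (w + 1)*(w^2 - 5*w) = (w - 5)*(w + 1)*(w)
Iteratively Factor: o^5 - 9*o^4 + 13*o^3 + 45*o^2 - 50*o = (o + 2)*(o^4 - 11*o^3 + 35*o^2 - 25*o) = (o - 5)*(o + 2)*(o^3 - 6*o^2 + 5*o) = (o - 5)*(o - 1)*(o + 2)*(o^2 - 5*o) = o*(o - 5)*(o - 1)*(o + 2)*(o - 5)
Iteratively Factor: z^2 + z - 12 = (z - 3)*(z + 4)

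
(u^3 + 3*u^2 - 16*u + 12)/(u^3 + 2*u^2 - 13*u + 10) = (u + 6)/(u + 5)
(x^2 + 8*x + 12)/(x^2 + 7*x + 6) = (x + 2)/(x + 1)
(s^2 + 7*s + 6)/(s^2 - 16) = (s^2 + 7*s + 6)/(s^2 - 16)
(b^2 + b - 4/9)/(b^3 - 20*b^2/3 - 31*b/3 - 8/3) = (-9*b^2 - 9*b + 4)/(3*(-3*b^3 + 20*b^2 + 31*b + 8))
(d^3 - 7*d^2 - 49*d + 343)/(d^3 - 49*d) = (d - 7)/d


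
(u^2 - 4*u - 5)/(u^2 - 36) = (u^2 - 4*u - 5)/(u^2 - 36)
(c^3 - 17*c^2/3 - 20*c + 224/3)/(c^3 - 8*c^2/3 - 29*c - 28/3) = (3*c - 8)/(3*c + 1)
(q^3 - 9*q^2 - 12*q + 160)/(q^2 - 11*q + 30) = (q^2 - 4*q - 32)/(q - 6)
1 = 1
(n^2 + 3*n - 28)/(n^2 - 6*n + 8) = (n + 7)/(n - 2)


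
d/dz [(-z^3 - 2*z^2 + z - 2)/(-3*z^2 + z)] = (3*z^4 - 2*z^3 + z^2 - 12*z + 2)/(z^2*(9*z^2 - 6*z + 1))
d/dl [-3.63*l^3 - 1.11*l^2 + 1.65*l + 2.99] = -10.89*l^2 - 2.22*l + 1.65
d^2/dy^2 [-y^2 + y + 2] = -2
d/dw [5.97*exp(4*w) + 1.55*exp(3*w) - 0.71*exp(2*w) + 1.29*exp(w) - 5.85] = (23.88*exp(3*w) + 4.65*exp(2*w) - 1.42*exp(w) + 1.29)*exp(w)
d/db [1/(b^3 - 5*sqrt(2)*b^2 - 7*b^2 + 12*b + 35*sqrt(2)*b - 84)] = (-3*b^2 + 14*b + 10*sqrt(2)*b - 35*sqrt(2) - 12)/(b^3 - 5*sqrt(2)*b^2 - 7*b^2 + 12*b + 35*sqrt(2)*b - 84)^2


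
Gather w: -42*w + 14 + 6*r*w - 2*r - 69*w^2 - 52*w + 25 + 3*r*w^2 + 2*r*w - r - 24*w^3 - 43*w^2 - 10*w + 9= -3*r - 24*w^3 + w^2*(3*r - 112) + w*(8*r - 104) + 48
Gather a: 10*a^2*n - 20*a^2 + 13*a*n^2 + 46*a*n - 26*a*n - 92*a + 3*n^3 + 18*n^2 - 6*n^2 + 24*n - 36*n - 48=a^2*(10*n - 20) + a*(13*n^2 + 20*n - 92) + 3*n^3 + 12*n^2 - 12*n - 48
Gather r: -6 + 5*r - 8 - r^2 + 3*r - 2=-r^2 + 8*r - 16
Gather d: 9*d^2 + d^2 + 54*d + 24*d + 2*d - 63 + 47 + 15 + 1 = 10*d^2 + 80*d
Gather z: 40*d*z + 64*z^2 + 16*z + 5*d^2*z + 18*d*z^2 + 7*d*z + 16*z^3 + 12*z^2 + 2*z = 16*z^3 + z^2*(18*d + 76) + z*(5*d^2 + 47*d + 18)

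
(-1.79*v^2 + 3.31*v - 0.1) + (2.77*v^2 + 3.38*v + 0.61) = 0.98*v^2 + 6.69*v + 0.51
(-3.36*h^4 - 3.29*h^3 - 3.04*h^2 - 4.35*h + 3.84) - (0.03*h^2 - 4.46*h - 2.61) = -3.36*h^4 - 3.29*h^3 - 3.07*h^2 + 0.11*h + 6.45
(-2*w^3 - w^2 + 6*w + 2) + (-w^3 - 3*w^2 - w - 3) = -3*w^3 - 4*w^2 + 5*w - 1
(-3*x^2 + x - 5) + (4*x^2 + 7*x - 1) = x^2 + 8*x - 6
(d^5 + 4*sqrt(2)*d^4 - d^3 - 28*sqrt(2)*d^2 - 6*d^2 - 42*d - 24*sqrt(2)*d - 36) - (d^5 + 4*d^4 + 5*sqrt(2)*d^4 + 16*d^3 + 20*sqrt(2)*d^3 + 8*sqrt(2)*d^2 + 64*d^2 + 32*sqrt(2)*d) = -4*d^4 - sqrt(2)*d^4 - 20*sqrt(2)*d^3 - 17*d^3 - 70*d^2 - 36*sqrt(2)*d^2 - 56*sqrt(2)*d - 42*d - 36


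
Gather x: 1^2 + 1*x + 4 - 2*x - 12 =-x - 7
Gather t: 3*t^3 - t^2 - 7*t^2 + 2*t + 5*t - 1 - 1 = 3*t^3 - 8*t^2 + 7*t - 2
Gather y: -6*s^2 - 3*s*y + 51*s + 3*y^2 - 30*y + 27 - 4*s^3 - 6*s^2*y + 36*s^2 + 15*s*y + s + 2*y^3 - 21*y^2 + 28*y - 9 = -4*s^3 + 30*s^2 + 52*s + 2*y^3 - 18*y^2 + y*(-6*s^2 + 12*s - 2) + 18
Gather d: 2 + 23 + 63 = 88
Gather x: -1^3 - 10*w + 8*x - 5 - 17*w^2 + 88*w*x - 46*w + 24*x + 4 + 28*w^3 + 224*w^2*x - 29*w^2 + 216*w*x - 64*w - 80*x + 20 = 28*w^3 - 46*w^2 - 120*w + x*(224*w^2 + 304*w - 48) + 18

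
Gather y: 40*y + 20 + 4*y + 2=44*y + 22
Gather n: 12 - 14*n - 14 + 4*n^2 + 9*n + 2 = 4*n^2 - 5*n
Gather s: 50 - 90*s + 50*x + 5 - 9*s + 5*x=-99*s + 55*x + 55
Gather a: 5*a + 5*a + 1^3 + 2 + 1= 10*a + 4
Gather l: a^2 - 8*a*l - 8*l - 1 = a^2 + l*(-8*a - 8) - 1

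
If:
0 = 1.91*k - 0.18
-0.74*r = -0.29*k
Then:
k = 0.09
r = 0.04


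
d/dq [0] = 0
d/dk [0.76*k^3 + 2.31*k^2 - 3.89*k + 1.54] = 2.28*k^2 + 4.62*k - 3.89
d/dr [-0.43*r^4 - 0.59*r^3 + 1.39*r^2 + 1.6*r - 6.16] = -1.72*r^3 - 1.77*r^2 + 2.78*r + 1.6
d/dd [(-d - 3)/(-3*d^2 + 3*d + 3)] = (d^2 - d - (d + 3)*(2*d - 1) - 1)/(3*(-d^2 + d + 1)^2)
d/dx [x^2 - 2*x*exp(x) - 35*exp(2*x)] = -2*x*exp(x) + 2*x - 70*exp(2*x) - 2*exp(x)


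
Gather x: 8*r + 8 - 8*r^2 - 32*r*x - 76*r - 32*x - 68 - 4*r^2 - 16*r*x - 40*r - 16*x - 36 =-12*r^2 - 108*r + x*(-48*r - 48) - 96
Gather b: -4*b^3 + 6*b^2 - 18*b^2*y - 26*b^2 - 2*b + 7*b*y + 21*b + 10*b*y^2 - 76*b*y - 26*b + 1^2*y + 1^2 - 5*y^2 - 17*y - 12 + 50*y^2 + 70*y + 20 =-4*b^3 + b^2*(-18*y - 20) + b*(10*y^2 - 69*y - 7) + 45*y^2 + 54*y + 9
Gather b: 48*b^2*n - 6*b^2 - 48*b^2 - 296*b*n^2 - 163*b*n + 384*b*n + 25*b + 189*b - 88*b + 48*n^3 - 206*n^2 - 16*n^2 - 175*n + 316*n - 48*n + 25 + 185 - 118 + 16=b^2*(48*n - 54) + b*(-296*n^2 + 221*n + 126) + 48*n^3 - 222*n^2 + 93*n + 108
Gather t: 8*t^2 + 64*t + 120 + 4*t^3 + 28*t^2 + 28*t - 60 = 4*t^3 + 36*t^2 + 92*t + 60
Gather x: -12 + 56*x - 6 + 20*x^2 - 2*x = 20*x^2 + 54*x - 18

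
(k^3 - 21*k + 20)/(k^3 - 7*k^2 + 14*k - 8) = (k + 5)/(k - 2)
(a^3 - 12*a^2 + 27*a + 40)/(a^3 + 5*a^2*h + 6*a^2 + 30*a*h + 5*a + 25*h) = (a^2 - 13*a + 40)/(a^2 + 5*a*h + 5*a + 25*h)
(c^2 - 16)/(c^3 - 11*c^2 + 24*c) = (c^2 - 16)/(c*(c^2 - 11*c + 24))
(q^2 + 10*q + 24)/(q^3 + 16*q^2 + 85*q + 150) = (q + 4)/(q^2 + 10*q + 25)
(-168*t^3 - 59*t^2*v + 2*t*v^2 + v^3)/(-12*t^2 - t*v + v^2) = (56*t^2 + t*v - v^2)/(4*t - v)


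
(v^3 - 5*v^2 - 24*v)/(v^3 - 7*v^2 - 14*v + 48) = v/(v - 2)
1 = 1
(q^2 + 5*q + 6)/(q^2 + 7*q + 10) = (q + 3)/(q + 5)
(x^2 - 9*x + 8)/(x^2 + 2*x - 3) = (x - 8)/(x + 3)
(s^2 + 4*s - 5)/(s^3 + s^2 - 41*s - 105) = (s - 1)/(s^2 - 4*s - 21)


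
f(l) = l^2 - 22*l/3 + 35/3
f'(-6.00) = -19.33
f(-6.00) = 91.67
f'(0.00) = -7.33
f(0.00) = 11.67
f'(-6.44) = -20.21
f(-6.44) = 100.37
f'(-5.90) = -19.13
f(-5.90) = 89.74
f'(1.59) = -4.15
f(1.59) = 2.53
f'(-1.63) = -10.59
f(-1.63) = 26.28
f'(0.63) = -6.07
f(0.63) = 7.44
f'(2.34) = -2.65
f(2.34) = -0.02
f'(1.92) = -3.49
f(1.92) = 1.27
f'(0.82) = -5.69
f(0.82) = 6.33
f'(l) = 2*l - 22/3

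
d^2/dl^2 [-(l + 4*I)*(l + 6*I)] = -2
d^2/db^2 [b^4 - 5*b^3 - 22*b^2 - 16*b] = 12*b^2 - 30*b - 44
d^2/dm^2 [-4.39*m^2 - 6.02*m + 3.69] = -8.78000000000000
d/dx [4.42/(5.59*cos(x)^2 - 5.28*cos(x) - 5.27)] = (49.4156*cos(x) - 23.3376)*sin(x)/(-5.59*cos(x)^2 + 5.28*cos(x) + 5.27)^2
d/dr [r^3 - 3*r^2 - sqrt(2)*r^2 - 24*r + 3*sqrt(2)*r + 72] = 3*r^2 - 6*r - 2*sqrt(2)*r - 24 + 3*sqrt(2)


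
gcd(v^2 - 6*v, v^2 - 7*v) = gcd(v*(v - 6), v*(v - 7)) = v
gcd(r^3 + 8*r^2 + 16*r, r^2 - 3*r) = r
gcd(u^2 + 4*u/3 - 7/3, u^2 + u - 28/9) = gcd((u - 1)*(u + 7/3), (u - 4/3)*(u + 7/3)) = u + 7/3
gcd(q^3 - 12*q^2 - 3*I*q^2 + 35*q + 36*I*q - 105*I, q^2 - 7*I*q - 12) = q - 3*I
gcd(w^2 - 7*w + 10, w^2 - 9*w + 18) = 1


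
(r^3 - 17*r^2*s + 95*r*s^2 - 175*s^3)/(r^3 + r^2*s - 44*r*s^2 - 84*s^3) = (r^2 - 10*r*s + 25*s^2)/(r^2 + 8*r*s + 12*s^2)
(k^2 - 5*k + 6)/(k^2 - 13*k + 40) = (k^2 - 5*k + 6)/(k^2 - 13*k + 40)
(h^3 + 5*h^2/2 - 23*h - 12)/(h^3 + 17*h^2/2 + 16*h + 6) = (h - 4)/(h + 2)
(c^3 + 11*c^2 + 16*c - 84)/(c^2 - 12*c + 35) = (c^3 + 11*c^2 + 16*c - 84)/(c^2 - 12*c + 35)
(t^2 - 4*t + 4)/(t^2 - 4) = (t - 2)/(t + 2)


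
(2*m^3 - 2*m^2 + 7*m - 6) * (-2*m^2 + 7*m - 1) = -4*m^5 + 18*m^4 - 30*m^3 + 63*m^2 - 49*m + 6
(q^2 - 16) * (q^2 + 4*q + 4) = q^4 + 4*q^3 - 12*q^2 - 64*q - 64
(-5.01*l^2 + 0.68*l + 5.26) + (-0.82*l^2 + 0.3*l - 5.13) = -5.83*l^2 + 0.98*l + 0.13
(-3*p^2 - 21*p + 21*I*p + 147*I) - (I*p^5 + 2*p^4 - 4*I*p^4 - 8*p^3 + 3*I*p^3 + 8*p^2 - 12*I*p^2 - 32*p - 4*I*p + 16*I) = -I*p^5 - 2*p^4 + 4*I*p^4 + 8*p^3 - 3*I*p^3 - 11*p^2 + 12*I*p^2 + 11*p + 25*I*p + 131*I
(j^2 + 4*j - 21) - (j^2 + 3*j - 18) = j - 3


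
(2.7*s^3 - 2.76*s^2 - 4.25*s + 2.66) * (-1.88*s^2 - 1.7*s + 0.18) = -5.076*s^5 + 0.5988*s^4 + 13.168*s^3 + 1.7274*s^2 - 5.287*s + 0.4788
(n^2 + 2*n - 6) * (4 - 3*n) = -3*n^3 - 2*n^2 + 26*n - 24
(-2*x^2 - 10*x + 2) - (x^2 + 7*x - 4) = -3*x^2 - 17*x + 6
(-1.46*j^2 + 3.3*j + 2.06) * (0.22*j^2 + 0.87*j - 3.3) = -0.3212*j^4 - 0.5442*j^3 + 8.1422*j^2 - 9.0978*j - 6.798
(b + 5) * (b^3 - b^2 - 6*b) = b^4 + 4*b^3 - 11*b^2 - 30*b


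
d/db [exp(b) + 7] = exp(b)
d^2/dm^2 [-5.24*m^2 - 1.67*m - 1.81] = -10.4800000000000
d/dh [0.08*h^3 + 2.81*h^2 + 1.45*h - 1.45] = 0.24*h^2 + 5.62*h + 1.45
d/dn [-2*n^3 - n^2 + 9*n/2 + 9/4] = -6*n^2 - 2*n + 9/2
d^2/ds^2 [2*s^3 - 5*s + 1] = 12*s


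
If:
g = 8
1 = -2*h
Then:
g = 8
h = -1/2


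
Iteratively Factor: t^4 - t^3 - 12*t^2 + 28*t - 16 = (t - 2)*(t^3 + t^2 - 10*t + 8) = (t - 2)*(t - 1)*(t^2 + 2*t - 8) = (t - 2)*(t - 1)*(t + 4)*(t - 2)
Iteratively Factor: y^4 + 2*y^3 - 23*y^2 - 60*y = (y - 5)*(y^3 + 7*y^2 + 12*y) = y*(y - 5)*(y^2 + 7*y + 12) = y*(y - 5)*(y + 4)*(y + 3)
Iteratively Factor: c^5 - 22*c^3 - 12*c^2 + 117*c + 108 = (c - 4)*(c^4 + 4*c^3 - 6*c^2 - 36*c - 27) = (c - 4)*(c + 3)*(c^3 + c^2 - 9*c - 9) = (c - 4)*(c + 3)^2*(c^2 - 2*c - 3) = (c - 4)*(c + 1)*(c + 3)^2*(c - 3)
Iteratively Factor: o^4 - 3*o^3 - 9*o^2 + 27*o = (o + 3)*(o^3 - 6*o^2 + 9*o) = (o - 3)*(o + 3)*(o^2 - 3*o) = o*(o - 3)*(o + 3)*(o - 3)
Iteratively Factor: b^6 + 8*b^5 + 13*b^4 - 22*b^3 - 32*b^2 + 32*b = (b)*(b^5 + 8*b^4 + 13*b^3 - 22*b^2 - 32*b + 32) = b*(b + 4)*(b^4 + 4*b^3 - 3*b^2 - 10*b + 8) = b*(b - 1)*(b + 4)*(b^3 + 5*b^2 + 2*b - 8) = b*(b - 1)^2*(b + 4)*(b^2 + 6*b + 8) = b*(b - 1)^2*(b + 2)*(b + 4)*(b + 4)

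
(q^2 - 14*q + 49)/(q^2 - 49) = (q - 7)/(q + 7)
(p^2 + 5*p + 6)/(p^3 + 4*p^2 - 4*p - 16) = (p + 3)/(p^2 + 2*p - 8)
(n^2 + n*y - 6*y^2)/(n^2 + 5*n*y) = (n^2 + n*y - 6*y^2)/(n*(n + 5*y))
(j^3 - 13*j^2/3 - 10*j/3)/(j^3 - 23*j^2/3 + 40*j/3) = (3*j + 2)/(3*j - 8)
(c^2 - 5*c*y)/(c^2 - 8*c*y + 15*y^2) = c/(c - 3*y)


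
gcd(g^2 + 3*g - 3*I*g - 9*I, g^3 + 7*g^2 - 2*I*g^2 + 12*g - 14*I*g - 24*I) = g + 3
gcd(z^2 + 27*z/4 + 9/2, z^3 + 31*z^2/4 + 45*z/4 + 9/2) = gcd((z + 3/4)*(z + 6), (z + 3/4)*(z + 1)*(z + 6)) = z^2 + 27*z/4 + 9/2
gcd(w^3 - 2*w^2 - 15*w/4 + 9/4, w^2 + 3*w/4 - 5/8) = w - 1/2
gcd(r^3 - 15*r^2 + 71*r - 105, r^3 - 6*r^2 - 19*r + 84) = r^2 - 10*r + 21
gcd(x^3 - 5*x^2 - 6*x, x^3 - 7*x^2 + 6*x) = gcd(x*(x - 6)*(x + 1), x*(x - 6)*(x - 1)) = x^2 - 6*x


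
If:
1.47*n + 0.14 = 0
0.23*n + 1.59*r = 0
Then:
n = -0.10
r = 0.01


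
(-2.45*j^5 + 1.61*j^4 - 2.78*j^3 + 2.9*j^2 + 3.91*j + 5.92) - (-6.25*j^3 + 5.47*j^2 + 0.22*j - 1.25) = -2.45*j^5 + 1.61*j^4 + 3.47*j^3 - 2.57*j^2 + 3.69*j + 7.17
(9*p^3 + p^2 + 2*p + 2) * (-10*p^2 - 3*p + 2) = -90*p^5 - 37*p^4 - 5*p^3 - 24*p^2 - 2*p + 4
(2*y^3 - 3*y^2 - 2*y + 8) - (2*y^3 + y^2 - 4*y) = -4*y^2 + 2*y + 8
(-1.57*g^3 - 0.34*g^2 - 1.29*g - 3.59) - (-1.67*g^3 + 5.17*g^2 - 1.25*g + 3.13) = 0.0999999999999999*g^3 - 5.51*g^2 - 0.04*g - 6.72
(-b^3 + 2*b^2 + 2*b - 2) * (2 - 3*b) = 3*b^4 - 8*b^3 - 2*b^2 + 10*b - 4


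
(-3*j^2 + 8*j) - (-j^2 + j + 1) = -2*j^2 + 7*j - 1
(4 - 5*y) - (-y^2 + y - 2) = y^2 - 6*y + 6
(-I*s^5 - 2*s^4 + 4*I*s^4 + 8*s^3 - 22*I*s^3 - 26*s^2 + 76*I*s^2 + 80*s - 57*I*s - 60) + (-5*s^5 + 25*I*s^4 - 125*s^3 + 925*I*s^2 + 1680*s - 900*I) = -5*s^5 - I*s^5 - 2*s^4 + 29*I*s^4 - 117*s^3 - 22*I*s^3 - 26*s^2 + 1001*I*s^2 + 1760*s - 57*I*s - 60 - 900*I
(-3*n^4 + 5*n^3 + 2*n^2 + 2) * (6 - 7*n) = 21*n^5 - 53*n^4 + 16*n^3 + 12*n^2 - 14*n + 12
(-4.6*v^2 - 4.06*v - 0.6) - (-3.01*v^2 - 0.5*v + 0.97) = -1.59*v^2 - 3.56*v - 1.57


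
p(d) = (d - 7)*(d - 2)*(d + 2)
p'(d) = (d - 7)*(d - 2) + (d - 7)*(d + 2) + (d - 2)*(d + 2)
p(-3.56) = -91.59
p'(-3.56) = 83.86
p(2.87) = -17.50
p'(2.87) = -19.47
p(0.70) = 22.11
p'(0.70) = -12.33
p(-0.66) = 27.30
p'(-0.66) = 6.55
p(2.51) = -10.33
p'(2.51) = -20.24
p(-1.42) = 16.70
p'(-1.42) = 21.93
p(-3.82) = -114.61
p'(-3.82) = 93.26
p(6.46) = -20.38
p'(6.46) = 30.75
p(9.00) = 154.00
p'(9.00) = 113.00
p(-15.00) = -4862.00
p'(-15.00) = 881.00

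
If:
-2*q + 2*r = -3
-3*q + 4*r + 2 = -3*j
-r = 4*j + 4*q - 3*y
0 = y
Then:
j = 37/22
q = -23/22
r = -28/11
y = 0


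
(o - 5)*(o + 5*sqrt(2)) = o^2 - 5*o + 5*sqrt(2)*o - 25*sqrt(2)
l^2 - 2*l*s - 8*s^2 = (l - 4*s)*(l + 2*s)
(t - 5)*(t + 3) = t^2 - 2*t - 15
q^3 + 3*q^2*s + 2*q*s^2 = q*(q + s)*(q + 2*s)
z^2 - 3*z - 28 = (z - 7)*(z + 4)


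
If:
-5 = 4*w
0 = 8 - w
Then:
No Solution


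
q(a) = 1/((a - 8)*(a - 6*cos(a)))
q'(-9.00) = -0.00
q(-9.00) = 0.02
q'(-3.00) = 0.00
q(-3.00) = -0.03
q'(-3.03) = 0.00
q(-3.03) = -0.03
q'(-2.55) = -0.04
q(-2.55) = -0.04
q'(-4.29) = 0.16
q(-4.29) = 0.04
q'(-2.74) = -0.02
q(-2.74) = -0.03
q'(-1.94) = -9.16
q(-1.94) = -0.45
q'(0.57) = 0.03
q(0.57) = 0.03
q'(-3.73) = 0.23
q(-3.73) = -0.07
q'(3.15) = -0.00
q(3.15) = -0.02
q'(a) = (-6*sin(a) - 1)/((a - 8)*(a - 6*cos(a))^2) - 1/((a - 8)^2*(a - 6*cos(a)))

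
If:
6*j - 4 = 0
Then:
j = 2/3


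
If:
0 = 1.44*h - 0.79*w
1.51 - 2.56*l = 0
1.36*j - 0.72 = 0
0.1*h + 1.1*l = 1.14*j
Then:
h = -0.45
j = 0.53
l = 0.59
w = -0.83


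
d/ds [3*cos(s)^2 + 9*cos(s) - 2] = -3*(2*cos(s) + 3)*sin(s)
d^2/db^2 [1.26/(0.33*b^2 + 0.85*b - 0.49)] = (-0.274428*b^2 - 0.70686*b + 1.26*(0.66*b + 0.85)*(1.32*b + 1.7) + 0.407484)/(0.33*b^2 + 0.85*b - 0.49)^3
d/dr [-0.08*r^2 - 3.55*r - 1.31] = -0.16*r - 3.55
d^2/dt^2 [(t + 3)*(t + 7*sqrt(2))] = 2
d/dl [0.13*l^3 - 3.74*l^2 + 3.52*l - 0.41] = 0.39*l^2 - 7.48*l + 3.52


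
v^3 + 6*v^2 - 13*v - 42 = (v - 3)*(v + 2)*(v + 7)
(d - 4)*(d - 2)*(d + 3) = d^3 - 3*d^2 - 10*d + 24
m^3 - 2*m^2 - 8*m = m*(m - 4)*(m + 2)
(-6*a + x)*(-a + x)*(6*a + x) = 36*a^3 - 36*a^2*x - a*x^2 + x^3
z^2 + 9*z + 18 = (z + 3)*(z + 6)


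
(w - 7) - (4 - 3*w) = 4*w - 11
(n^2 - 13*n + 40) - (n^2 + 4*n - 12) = 52 - 17*n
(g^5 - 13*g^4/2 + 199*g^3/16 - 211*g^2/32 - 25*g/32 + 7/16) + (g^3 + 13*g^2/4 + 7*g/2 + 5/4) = g^5 - 13*g^4/2 + 215*g^3/16 - 107*g^2/32 + 87*g/32 + 27/16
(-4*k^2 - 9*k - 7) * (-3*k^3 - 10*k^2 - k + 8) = 12*k^5 + 67*k^4 + 115*k^3 + 47*k^2 - 65*k - 56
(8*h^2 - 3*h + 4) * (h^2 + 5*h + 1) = 8*h^4 + 37*h^3 - 3*h^2 + 17*h + 4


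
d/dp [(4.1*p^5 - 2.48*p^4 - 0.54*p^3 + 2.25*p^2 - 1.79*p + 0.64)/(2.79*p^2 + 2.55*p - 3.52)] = (34.317*p^6 + 27.9816*p^5 - 92.6386*p^4 + 32.1644*p^3 + 16.434*p^2 - 19.4112*p + 4.6688)/(7.7841*p^4 + 14.229*p^3 - 13.1391*p^2 - 17.952*p + 12.3904)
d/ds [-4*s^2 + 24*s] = 24 - 8*s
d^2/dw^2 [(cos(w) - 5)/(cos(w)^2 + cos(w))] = (2*(cos(w) - 5)*(2*cos(w) + 1)^2*sin(w)^2 - (cos(w) + 1)^2*cos(w)^3 + (cos(w) + 1)*(-10*cos(w) - 17*cos(2*w) + 4*cos(3*w) - 1)*cos(w)/2)/((cos(w) + 1)^3*cos(w)^3)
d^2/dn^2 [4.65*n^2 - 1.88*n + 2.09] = 9.30000000000000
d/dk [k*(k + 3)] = 2*k + 3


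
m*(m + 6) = m^2 + 6*m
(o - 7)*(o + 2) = o^2 - 5*o - 14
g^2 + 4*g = g*(g + 4)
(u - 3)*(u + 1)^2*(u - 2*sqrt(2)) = u^4 - 2*sqrt(2)*u^3 - u^3 - 5*u^2 + 2*sqrt(2)*u^2 - 3*u + 10*sqrt(2)*u + 6*sqrt(2)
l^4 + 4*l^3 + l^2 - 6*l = l*(l - 1)*(l + 2)*(l + 3)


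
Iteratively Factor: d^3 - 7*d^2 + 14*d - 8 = (d - 4)*(d^2 - 3*d + 2) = (d - 4)*(d - 2)*(d - 1)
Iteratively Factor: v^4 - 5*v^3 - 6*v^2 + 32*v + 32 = (v - 4)*(v^3 - v^2 - 10*v - 8) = (v - 4)*(v + 2)*(v^2 - 3*v - 4) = (v - 4)^2*(v + 2)*(v + 1)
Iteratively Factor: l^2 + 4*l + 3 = (l + 1)*(l + 3)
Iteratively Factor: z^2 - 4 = (z - 2)*(z + 2)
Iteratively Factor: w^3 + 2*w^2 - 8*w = (w - 2)*(w^2 + 4*w) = (w - 2)*(w + 4)*(w)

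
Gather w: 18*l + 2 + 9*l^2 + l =9*l^2 + 19*l + 2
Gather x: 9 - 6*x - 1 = 8 - 6*x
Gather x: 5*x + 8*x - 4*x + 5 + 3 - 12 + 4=9*x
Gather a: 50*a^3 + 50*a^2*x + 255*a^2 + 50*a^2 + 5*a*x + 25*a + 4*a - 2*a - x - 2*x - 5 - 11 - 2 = 50*a^3 + a^2*(50*x + 305) + a*(5*x + 27) - 3*x - 18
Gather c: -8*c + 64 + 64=128 - 8*c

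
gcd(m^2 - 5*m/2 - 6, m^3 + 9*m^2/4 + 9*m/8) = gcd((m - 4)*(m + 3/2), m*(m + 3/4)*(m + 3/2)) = m + 3/2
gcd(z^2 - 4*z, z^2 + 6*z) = z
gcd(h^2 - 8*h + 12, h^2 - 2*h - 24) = h - 6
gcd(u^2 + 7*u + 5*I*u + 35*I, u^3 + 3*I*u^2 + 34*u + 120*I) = u + 5*I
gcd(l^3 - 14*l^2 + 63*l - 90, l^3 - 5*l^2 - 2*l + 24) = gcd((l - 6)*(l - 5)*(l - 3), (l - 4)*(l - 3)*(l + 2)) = l - 3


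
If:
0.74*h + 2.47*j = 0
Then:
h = -3.33783783783784*j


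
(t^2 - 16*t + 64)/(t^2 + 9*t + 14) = (t^2 - 16*t + 64)/(t^2 + 9*t + 14)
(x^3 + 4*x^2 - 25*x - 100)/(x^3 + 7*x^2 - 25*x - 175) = (x + 4)/(x + 7)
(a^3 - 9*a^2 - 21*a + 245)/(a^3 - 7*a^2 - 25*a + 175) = (a - 7)/(a - 5)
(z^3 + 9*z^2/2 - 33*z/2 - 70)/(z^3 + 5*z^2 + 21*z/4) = 2*(z^2 + z - 20)/(z*(2*z + 3))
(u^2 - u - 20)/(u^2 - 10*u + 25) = (u + 4)/(u - 5)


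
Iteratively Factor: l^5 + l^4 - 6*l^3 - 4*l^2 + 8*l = (l - 2)*(l^4 + 3*l^3 - 4*l) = (l - 2)*(l - 1)*(l^3 + 4*l^2 + 4*l) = l*(l - 2)*(l - 1)*(l^2 + 4*l + 4) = l*(l - 2)*(l - 1)*(l + 2)*(l + 2)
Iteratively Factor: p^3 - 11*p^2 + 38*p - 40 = (p - 2)*(p^2 - 9*p + 20) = (p - 4)*(p - 2)*(p - 5)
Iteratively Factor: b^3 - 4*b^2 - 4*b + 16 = (b - 2)*(b^2 - 2*b - 8) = (b - 2)*(b + 2)*(b - 4)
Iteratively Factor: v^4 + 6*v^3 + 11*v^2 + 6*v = (v + 2)*(v^3 + 4*v^2 + 3*v) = (v + 2)*(v + 3)*(v^2 + v) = (v + 1)*(v + 2)*(v + 3)*(v)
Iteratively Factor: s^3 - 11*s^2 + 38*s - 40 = (s - 5)*(s^2 - 6*s + 8) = (s - 5)*(s - 2)*(s - 4)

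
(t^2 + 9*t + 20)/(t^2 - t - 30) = (t + 4)/(t - 6)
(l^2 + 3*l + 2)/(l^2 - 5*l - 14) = (l + 1)/(l - 7)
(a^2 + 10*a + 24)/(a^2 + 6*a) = (a + 4)/a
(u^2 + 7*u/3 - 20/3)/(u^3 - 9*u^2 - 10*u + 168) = (u - 5/3)/(u^2 - 13*u + 42)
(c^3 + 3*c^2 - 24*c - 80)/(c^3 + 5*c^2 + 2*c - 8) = (c^2 - c - 20)/(c^2 + c - 2)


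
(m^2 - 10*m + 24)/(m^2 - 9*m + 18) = (m - 4)/(m - 3)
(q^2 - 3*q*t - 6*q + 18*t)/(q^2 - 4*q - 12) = (q - 3*t)/(q + 2)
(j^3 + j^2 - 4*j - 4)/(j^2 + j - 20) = (j^3 + j^2 - 4*j - 4)/(j^2 + j - 20)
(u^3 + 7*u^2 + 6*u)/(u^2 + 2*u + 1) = u*(u + 6)/(u + 1)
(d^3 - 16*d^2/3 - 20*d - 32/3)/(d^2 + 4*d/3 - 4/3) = (3*d^2 - 22*d - 16)/(3*d - 2)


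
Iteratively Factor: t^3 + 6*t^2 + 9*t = (t + 3)*(t^2 + 3*t) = (t + 3)^2*(t)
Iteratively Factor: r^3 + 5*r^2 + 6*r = (r + 3)*(r^2 + 2*r) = r*(r + 3)*(r + 2)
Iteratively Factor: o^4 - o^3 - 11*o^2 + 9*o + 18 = (o - 2)*(o^3 + o^2 - 9*o - 9) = (o - 3)*(o - 2)*(o^2 + 4*o + 3) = (o - 3)*(o - 2)*(o + 3)*(o + 1)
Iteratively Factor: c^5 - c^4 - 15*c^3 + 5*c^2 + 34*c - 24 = (c - 1)*(c^4 - 15*c^2 - 10*c + 24) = (c - 1)*(c + 2)*(c^3 - 2*c^2 - 11*c + 12) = (c - 4)*(c - 1)*(c + 2)*(c^2 + 2*c - 3) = (c - 4)*(c - 1)*(c + 2)*(c + 3)*(c - 1)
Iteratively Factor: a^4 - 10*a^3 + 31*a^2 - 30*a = (a)*(a^3 - 10*a^2 + 31*a - 30) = a*(a - 3)*(a^2 - 7*a + 10) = a*(a - 5)*(a - 3)*(a - 2)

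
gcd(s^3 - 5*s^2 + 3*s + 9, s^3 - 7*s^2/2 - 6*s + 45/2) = s^2 - 6*s + 9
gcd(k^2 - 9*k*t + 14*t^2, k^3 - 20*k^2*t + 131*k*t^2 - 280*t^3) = -k + 7*t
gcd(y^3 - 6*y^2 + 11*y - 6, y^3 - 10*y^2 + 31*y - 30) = y^2 - 5*y + 6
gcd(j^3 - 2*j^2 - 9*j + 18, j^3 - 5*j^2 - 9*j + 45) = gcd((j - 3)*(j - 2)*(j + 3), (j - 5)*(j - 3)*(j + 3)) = j^2 - 9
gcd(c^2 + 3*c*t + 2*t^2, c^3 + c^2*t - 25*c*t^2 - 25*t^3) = c + t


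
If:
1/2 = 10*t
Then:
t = 1/20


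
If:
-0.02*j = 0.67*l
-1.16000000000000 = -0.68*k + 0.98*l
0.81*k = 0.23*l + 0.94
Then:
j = 15.79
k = 1.03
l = -0.47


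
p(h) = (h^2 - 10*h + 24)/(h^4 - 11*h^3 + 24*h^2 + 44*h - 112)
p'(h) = (2*h - 10)/(h^4 - 11*h^3 + 24*h^2 + 44*h - 112) + (h^2 - 10*h + 24)*(-4*h^3 + 33*h^2 - 48*h - 44)/(h^4 - 11*h^3 + 24*h^2 + 44*h - 112)^2 = (-2*h^3 + 25*h^2 - 84*h + 4)/(h^6 - 14*h^5 + 41*h^4 + 112*h^3 - 376*h^2 - 224*h + 784)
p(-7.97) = 0.02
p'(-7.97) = 0.00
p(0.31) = -0.22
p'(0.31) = -0.03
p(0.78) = -0.25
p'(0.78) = -0.11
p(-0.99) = -0.29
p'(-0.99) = 0.20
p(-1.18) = -0.34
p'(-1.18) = 0.31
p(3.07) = 0.14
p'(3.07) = -0.17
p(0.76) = -0.25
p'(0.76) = -0.10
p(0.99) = -0.28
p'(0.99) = -0.17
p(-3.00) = 0.18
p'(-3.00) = 0.21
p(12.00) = 0.01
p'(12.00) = 0.00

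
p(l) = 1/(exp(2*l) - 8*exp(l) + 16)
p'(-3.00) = 0.00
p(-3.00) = 0.06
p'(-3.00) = 0.00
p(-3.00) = 0.06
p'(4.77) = -0.00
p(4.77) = 0.00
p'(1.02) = 3.00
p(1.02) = 0.66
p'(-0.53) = 0.03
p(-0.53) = 0.09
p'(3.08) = -0.01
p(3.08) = 0.00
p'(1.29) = 146.73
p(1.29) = 7.42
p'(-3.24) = 0.00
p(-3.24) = 0.06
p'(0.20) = 0.11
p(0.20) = 0.13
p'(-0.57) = 0.03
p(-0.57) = 0.08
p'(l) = (-2*exp(2*l) + 8*exp(l))/(exp(2*l) - 8*exp(l) + 16)^2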